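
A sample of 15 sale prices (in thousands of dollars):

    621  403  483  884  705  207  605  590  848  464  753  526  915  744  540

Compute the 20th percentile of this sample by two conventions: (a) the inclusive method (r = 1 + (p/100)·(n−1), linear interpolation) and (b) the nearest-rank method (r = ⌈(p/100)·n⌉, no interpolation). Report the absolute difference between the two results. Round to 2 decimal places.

15.20

Sorted: 207, 403, 464, 483, 526, 540, 590, 605, 621, 705, 744, 753, 848, 884, 915.
n = 15.
(a) r = 3.8; between ranks 3 (464) and 4 (483): 479.2.
(b) the nearest-rank method: rank 3 → 464.
|479.2 − 464| = 15.2.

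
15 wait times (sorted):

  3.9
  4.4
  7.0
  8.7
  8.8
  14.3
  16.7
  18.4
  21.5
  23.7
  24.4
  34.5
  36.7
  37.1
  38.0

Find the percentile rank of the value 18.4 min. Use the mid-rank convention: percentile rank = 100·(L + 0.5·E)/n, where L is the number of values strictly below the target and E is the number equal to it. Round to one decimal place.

Count below 18.4: L = 7; count equal: E = 1; n = 15.
Percentile rank = 100·(7 + 0.5·1)/15 = 100·7.5/15 = 50.

50.0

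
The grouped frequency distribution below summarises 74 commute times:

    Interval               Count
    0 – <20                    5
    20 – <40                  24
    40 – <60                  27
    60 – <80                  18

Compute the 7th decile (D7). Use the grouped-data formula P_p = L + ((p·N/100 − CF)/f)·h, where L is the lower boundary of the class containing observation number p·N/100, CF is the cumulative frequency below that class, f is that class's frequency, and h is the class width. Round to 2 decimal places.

56.89

N = 74; target position k = 70/100 · 74 = 51.8.
Cumulative frequencies: 5, 29, 56, 74.
Observation 51.8 falls in the class 40 – <60.
L = 40, CF = 29, f = 27, h = 20.
P70 = 40 + ((51.8 − 29)/27)·20 = 40 + 16.8889 = 56.8889.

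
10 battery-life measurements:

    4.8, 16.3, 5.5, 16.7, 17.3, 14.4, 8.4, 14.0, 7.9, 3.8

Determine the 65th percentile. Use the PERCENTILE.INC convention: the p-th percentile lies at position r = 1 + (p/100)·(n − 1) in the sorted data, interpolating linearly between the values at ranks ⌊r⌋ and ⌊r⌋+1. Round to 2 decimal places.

14.34

Sorted: 3.8, 4.8, 5.5, 7.9, 8.4, 14.0, 14.4, 16.3, 16.7, 17.3.
n = 10.
r = 1 + (65/100)·(10 − 1) = 1 + 5.85 = 6.85.
Rank 6 is 14.0 and rank 7 is 14.4.
Interpolate: 14.0 + 0.85·(14.4 − 14.0) = 14.0 + 0.85·0.4 = 14.34.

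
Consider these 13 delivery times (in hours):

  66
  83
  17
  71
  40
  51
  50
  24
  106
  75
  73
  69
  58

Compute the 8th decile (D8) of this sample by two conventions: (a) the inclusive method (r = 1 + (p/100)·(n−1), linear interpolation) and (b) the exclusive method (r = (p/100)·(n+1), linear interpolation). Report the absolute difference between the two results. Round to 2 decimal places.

Sorted: 17, 24, 40, 50, 51, 58, 66, 69, 71, 73, 75, 83, 106.
n = 13.
(a) r = 10.6; between ranks 10 (73) and 11 (75): 74.2.
(b) r = 11.2; between ranks 11 (75) and 12 (83): 76.6.
|74.2 − 76.6| = 2.4.

2.40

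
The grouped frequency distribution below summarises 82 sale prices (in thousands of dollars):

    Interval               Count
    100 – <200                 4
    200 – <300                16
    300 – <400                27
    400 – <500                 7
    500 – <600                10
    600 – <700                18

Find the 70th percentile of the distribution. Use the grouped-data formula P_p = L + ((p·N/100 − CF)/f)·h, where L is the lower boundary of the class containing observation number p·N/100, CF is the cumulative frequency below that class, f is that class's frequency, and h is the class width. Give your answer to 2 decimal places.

534.00

N = 82; target position k = 70/100 · 82 = 57.4.
Cumulative frequencies: 4, 20, 47, 54, 64, 82.
Observation 57.4 falls in the class 500 – <600.
L = 500, CF = 54, f = 10, h = 100.
P70 = 500 + ((57.4 − 54)/10)·100 = 500 + 34 = 534.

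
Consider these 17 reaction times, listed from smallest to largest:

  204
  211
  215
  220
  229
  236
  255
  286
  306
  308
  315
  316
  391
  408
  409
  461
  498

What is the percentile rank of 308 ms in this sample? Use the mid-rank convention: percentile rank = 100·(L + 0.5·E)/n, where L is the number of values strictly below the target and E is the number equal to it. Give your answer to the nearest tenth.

55.9

Count below 308: L = 9; count equal: E = 1; n = 17.
Percentile rank = 100·(9 + 0.5·1)/17 = 100·9.5/17 = 55.88.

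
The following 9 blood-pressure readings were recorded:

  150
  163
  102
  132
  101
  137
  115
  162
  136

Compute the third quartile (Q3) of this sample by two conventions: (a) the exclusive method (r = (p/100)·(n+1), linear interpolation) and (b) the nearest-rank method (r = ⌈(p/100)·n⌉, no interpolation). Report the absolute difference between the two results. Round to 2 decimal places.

Sorted: 101, 102, 115, 132, 136, 137, 150, 162, 163.
n = 9.
(a) r = 7.5; between ranks 7 (150) and 8 (162): 156.
(b) the nearest-rank method: rank 7 → 150.
|156 − 150| = 6.

6.00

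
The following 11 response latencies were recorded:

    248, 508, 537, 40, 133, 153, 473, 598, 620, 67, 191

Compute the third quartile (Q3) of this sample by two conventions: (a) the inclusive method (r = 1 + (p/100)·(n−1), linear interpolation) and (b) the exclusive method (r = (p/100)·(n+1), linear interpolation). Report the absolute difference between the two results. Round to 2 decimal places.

14.50

Sorted: 40, 67, 133, 153, 191, 248, 473, 508, 537, 598, 620.
n = 11.
(a) r = 8.5; between ranks 8 (508) and 9 (537): 522.5.
(b) r = 9 → value at rank 9 = 537.
|522.5 − 537| = 14.5.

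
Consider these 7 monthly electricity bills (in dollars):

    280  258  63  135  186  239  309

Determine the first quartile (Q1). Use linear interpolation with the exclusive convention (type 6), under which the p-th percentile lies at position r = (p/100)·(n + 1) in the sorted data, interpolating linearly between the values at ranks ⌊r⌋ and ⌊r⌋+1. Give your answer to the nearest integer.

Sorted: 63, 135, 186, 239, 258, 280, 309.
n = 7.
r = (25/100)·(7 + 1) = 2.
r is an integer, so P25 is the value at rank 2: 135.

135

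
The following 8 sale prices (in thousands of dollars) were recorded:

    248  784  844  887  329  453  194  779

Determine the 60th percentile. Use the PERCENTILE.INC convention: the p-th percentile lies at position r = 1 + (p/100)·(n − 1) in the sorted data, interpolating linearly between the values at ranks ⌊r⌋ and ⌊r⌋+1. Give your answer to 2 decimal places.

Sorted: 194, 248, 329, 453, 779, 784, 844, 887.
n = 8.
r = 1 + (60/100)·(8 − 1) = 1 + 4.2 = 5.2.
Rank 5 is 779 and rank 6 is 784.
Interpolate: 779 + 0.2·(784 − 779) = 779 + 0.2·5 = 780.

780.00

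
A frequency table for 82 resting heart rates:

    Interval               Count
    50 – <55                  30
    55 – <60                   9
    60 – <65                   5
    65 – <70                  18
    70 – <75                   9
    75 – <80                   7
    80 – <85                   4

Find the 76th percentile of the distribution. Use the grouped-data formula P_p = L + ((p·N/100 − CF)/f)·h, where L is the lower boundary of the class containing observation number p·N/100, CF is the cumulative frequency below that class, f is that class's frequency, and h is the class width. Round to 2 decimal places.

70.18

N = 82; target position k = 76/100 · 82 = 62.32.
Cumulative frequencies: 30, 39, 44, 62, 71, 78, 82.
Observation 62.32 falls in the class 70 – <75.
L = 70, CF = 62, f = 9, h = 5.
P76 = 70 + ((62.32 − 62)/9)·5 = 70 + 0.177778 = 70.1778.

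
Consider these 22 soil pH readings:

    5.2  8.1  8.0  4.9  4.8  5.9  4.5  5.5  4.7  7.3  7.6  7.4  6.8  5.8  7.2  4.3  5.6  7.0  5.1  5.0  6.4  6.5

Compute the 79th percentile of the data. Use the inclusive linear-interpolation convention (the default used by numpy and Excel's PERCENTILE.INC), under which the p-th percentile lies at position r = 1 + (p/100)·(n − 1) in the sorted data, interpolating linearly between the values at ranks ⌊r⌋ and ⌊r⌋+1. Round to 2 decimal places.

Sorted: 4.3, 4.5, 4.7, 4.8, 4.9, 5.0, 5.1, 5.2, 5.5, 5.6, 5.8, 5.9, 6.4, 6.5, 6.8, 7.0, 7.2, 7.3, 7.4, 7.6, 8.0, 8.1.
n = 22.
r = 1 + (79/100)·(22 − 1) = 1 + 16.59 = 17.59.
Rank 17 is 7.2 and rank 18 is 7.3.
Interpolate: 7.2 + 0.59·(7.3 − 7.2) = 7.2 + 0.59·0.1 = 7.259.

7.26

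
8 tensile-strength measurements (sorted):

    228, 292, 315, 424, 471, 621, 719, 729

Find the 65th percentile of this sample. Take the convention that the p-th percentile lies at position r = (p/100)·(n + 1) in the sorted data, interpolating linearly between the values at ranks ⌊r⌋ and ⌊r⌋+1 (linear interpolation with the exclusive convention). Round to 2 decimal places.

598.50

n = 8.
r = (65/100)·(8 + 1) = 5.85.
Rank 5 is 471 and rank 6 is 621.
Interpolate: 471 + 0.85·(621 − 471) = 471 + 0.85·150 = 598.5.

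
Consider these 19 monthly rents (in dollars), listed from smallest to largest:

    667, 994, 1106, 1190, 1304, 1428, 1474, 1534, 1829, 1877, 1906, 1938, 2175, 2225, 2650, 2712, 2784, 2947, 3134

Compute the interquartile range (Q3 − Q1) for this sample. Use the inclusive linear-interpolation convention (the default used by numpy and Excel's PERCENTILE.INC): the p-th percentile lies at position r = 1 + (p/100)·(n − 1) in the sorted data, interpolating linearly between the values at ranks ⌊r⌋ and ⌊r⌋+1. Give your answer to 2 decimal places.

n = 19.
P25: r = 5.5; ranks 5–6 are 1304, 1428; interpolating gives 1366.
P75: r = 14.5; ranks 14–15 are 2225, 2650; interpolating gives 2437.5.
Difference: 2437.5 − 1366 = 1071.5.

1071.50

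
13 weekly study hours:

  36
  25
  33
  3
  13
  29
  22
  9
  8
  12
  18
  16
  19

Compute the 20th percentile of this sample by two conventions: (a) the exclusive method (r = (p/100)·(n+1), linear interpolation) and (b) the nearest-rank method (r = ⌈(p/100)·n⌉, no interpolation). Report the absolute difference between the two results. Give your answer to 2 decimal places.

Sorted: 3, 8, 9, 12, 13, 16, 18, 19, 22, 25, 29, 33, 36.
n = 13.
(a) r = 2.8; between ranks 2 (8) and 3 (9): 8.8.
(b) the nearest-rank method: rank 3 → 9.
|8.8 − 9| = 0.2.

0.20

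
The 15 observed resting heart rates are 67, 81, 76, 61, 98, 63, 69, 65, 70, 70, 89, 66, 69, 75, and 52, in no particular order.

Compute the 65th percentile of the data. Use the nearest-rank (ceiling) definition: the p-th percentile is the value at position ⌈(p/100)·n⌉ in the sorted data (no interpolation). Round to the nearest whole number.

70

Sorted: 52, 61, 63, 65, 66, 67, 69, 69, 70, 70, 75, 76, 81, 89, 98.
n = 15.
Position = ⌈65/100 · 15⌉ = ⌈9.75⌉ = 10.
The value at rank 10 is 70.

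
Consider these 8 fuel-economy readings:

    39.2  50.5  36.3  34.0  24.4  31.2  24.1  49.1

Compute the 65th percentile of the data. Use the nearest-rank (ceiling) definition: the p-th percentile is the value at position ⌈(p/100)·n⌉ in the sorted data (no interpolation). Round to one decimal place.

Sorted: 24.1, 24.4, 31.2, 34.0, 36.3, 39.2, 49.1, 50.5.
n = 8.
Position = ⌈65/100 · 8⌉ = ⌈5.2⌉ = 6.
The value at rank 6 is 39.2.

39.2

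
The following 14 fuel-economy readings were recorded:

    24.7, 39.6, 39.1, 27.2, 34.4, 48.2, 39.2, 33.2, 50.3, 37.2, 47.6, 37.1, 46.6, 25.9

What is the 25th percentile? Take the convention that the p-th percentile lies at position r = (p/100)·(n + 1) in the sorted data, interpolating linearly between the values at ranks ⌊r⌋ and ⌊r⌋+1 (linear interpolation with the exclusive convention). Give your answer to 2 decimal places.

31.70

Sorted: 24.7, 25.9, 27.2, 33.2, 34.4, 37.1, 37.2, 39.1, 39.2, 39.6, 46.6, 47.6, 48.2, 50.3.
n = 14.
r = (25/100)·(14 + 1) = 3.75.
Rank 3 is 27.2 and rank 4 is 33.2.
Interpolate: 27.2 + 0.75·(33.2 − 27.2) = 27.2 + 0.75·6 = 31.7.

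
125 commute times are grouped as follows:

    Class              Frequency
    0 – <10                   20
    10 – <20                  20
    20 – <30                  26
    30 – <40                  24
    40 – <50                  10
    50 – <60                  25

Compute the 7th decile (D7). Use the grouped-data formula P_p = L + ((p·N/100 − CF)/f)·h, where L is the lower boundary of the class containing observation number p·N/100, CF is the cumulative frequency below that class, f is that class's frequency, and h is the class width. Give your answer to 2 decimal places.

N = 125; target position k = 70/100 · 125 = 87.5.
Cumulative frequencies: 20, 40, 66, 90, 100, 125.
Observation 87.5 falls in the class 30 – <40.
L = 30, CF = 66, f = 24, h = 10.
P70 = 30 + ((87.5 − 66)/24)·10 = 30 + 8.95833 = 38.9583.

38.96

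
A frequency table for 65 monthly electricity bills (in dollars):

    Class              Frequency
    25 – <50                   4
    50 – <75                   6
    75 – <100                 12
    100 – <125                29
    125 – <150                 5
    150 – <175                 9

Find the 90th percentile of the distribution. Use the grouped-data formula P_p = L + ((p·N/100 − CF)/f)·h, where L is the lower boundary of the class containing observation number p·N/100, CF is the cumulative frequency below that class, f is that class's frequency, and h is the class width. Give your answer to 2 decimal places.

N = 65; target position k = 90/100 · 65 = 58.5.
Cumulative frequencies: 4, 10, 22, 51, 56, 65.
Observation 58.5 falls in the class 150 – <175.
L = 150, CF = 56, f = 9, h = 25.
P90 = 150 + ((58.5 − 56)/9)·25 = 150 + 6.94444 = 156.944.

156.94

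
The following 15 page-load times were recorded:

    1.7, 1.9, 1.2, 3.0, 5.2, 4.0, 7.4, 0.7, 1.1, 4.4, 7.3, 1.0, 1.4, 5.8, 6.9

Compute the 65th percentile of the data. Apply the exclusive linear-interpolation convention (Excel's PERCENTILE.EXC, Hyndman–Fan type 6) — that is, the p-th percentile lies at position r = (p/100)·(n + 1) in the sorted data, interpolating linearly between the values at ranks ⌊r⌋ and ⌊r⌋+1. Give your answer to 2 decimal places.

Sorted: 0.7, 1.0, 1.1, 1.2, 1.4, 1.7, 1.9, 3.0, 4.0, 4.4, 5.2, 5.8, 6.9, 7.3, 7.4.
n = 15.
r = (65/100)·(15 + 1) = 10.4.
Rank 10 is 4.4 and rank 11 is 5.2.
Interpolate: 4.4 + 0.4·(5.2 − 4.4) = 4.4 + 0.4·0.8 = 4.72.

4.72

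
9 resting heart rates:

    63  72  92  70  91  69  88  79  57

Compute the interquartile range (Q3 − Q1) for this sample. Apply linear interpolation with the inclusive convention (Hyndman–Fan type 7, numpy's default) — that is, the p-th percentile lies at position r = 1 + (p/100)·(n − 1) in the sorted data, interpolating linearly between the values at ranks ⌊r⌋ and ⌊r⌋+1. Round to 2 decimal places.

Sorted: 57, 63, 69, 70, 72, 79, 88, 91, 92.
n = 9.
P25: r = 3 (integer) → 69.
P75: r = 7 (integer) → 88.
Difference: 88 − 69 = 19.

19.00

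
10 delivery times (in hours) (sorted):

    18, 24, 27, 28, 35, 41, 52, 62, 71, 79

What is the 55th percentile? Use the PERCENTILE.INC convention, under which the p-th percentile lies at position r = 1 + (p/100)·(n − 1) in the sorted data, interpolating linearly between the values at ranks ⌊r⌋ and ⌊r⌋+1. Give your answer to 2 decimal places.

n = 10.
r = 1 + (55/100)·(10 − 1) = 1 + 4.95 = 5.95.
Rank 5 is 35 and rank 6 is 41.
Interpolate: 35 + 0.95·(41 − 35) = 35 + 0.95·6 = 40.7.

40.70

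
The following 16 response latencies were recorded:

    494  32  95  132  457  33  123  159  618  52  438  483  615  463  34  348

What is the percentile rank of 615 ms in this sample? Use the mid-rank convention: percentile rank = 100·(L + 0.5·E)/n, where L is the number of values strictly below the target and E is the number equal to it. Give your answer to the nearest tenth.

Sorted: 32, 33, 34, 52, 95, 123, 132, 159, 348, 438, 457, 463, 483, 494, 615, 618.
Count below 615: L = 14; count equal: E = 1; n = 16.
Percentile rank = 100·(14 + 0.5·1)/16 = 100·14.5/16 = 90.62.

90.6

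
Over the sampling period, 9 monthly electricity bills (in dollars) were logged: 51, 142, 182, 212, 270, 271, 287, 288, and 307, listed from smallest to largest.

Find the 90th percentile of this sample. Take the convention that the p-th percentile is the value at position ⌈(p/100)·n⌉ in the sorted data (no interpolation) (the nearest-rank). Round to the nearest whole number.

n = 9.
Position = ⌈90/100 · 9⌉ = ⌈8.1⌉ = 9.
The value at rank 9 is 307.

307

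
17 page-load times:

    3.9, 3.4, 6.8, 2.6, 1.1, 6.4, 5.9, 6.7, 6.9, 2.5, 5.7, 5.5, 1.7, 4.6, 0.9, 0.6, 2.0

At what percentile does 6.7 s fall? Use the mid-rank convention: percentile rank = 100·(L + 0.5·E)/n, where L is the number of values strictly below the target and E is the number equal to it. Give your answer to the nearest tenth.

85.3

Sorted: 0.6, 0.9, 1.1, 1.7, 2.0, 2.5, 2.6, 3.4, 3.9, 4.6, 5.5, 5.7, 5.9, 6.4, 6.7, 6.8, 6.9.
Count below 6.7: L = 14; count equal: E = 1; n = 17.
Percentile rank = 100·(14 + 0.5·1)/17 = 100·14.5/17 = 85.29.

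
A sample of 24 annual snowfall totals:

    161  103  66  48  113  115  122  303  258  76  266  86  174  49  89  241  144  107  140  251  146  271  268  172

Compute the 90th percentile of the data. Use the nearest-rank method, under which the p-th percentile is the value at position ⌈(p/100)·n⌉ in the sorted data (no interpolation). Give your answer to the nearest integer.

Sorted: 48, 49, 66, 76, 86, 89, 103, 107, 113, 115, 122, 140, 144, 146, 161, 172, 174, 241, 251, 258, 266, 268, 271, 303.
n = 24.
Position = ⌈90/100 · 24⌉ = ⌈21.6⌉ = 22.
The value at rank 22 is 268.

268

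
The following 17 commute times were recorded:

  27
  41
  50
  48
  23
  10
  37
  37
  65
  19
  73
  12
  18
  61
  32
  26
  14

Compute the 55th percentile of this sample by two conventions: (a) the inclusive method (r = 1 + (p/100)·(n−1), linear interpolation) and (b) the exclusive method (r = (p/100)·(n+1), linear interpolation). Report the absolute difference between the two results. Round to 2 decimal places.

0.50

Sorted: 10, 12, 14, 18, 19, 23, 26, 27, 32, 37, 37, 41, 48, 50, 61, 65, 73.
n = 17.
(a) r = 9.8; between ranks 9 (32) and 10 (37): 36.
(b) r = 9.9; between ranks 9 (32) and 10 (37): 36.5.
|36 − 36.5| = 0.5.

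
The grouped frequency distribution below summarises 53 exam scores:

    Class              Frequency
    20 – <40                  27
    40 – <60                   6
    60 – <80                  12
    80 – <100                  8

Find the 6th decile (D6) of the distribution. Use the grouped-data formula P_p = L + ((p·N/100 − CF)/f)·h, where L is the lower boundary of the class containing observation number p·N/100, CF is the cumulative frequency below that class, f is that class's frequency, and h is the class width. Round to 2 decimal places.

N = 53; target position k = 60/100 · 53 = 31.8.
Cumulative frequencies: 27, 33, 45, 53.
Observation 31.8 falls in the class 40 – <60.
L = 40, CF = 27, f = 6, h = 20.
P60 = 40 + ((31.8 − 27)/6)·20 = 40 + 16 = 56.

56.00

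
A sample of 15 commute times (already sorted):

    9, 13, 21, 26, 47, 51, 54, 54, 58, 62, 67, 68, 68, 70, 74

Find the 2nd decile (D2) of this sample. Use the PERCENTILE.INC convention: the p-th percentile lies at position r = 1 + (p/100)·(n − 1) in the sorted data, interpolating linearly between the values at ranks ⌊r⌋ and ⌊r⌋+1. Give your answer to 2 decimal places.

25.00

n = 15.
r = 1 + (20/100)·(15 − 1) = 1 + 2.8 = 3.8.
Rank 3 is 21 and rank 4 is 26.
Interpolate: 21 + 0.8·(26 − 21) = 21 + 0.8·5 = 25.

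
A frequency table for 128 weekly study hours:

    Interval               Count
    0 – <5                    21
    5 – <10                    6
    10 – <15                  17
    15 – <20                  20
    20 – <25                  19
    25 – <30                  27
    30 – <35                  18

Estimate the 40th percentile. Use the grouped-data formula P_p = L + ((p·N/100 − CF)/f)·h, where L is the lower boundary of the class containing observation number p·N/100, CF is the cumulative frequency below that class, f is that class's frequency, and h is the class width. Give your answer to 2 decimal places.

N = 128; target position k = 40/100 · 128 = 51.2.
Cumulative frequencies: 21, 27, 44, 64, 83, 110, 128.
Observation 51.2 falls in the class 15 – <20.
L = 15, CF = 44, f = 20, h = 5.
P40 = 15 + ((51.2 − 44)/20)·5 = 15 + 1.8 = 16.8.

16.80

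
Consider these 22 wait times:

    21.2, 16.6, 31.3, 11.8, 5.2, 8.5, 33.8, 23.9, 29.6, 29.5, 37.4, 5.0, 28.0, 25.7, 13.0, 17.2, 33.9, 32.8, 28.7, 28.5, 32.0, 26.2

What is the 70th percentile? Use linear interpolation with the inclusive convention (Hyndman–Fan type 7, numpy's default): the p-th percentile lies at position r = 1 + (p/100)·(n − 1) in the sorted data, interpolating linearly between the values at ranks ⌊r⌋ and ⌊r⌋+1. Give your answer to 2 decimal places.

Sorted: 5.0, 5.2, 8.5, 11.8, 13.0, 16.6, 17.2, 21.2, 23.9, 25.7, 26.2, 28.0, 28.5, 28.7, 29.5, 29.6, 31.3, 32.0, 32.8, 33.8, 33.9, 37.4.
n = 22.
r = 1 + (70/100)·(22 − 1) = 1 + 14.7 = 15.7.
Rank 15 is 29.5 and rank 16 is 29.6.
Interpolate: 29.5 + 0.7·(29.6 − 29.5) = 29.5 + 0.7·0.1 = 29.57.

29.57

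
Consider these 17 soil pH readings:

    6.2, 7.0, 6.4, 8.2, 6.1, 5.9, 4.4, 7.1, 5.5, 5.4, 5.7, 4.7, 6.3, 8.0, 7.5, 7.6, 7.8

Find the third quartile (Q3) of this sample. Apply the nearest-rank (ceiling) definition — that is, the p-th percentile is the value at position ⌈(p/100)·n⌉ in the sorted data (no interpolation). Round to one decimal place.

7.5

Sorted: 4.4, 4.7, 5.4, 5.5, 5.7, 5.9, 6.1, 6.2, 6.3, 6.4, 7.0, 7.1, 7.5, 7.6, 7.8, 8.0, 8.2.
n = 17.
Position = ⌈75/100 · 17⌉ = ⌈12.75⌉ = 13.
The value at rank 13 is 7.5.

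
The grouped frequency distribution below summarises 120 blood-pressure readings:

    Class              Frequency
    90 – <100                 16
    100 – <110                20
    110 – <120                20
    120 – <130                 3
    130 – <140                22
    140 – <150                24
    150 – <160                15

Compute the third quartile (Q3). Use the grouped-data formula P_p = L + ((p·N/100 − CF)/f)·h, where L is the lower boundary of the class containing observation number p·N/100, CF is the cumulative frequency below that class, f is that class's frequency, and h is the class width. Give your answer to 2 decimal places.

N = 120; target position k = 75/100 · 120 = 90.
Cumulative frequencies: 16, 36, 56, 59, 81, 105, 120.
Observation 90 falls in the class 140 – <150.
L = 140, CF = 81, f = 24, h = 10.
P75 = 140 + ((90 − 81)/24)·10 = 140 + 3.75 = 143.75.

143.75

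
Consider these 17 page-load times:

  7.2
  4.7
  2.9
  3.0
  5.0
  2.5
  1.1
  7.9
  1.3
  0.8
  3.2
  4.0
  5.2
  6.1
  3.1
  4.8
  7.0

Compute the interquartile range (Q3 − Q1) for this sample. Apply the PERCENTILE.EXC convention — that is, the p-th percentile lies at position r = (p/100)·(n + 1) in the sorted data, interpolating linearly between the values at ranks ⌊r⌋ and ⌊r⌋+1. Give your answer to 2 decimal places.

Sorted: 0.8, 1.1, 1.3, 2.5, 2.9, 3.0, 3.1, 3.2, 4.0, 4.7, 4.8, 5.0, 5.2, 6.1, 7.0, 7.2, 7.9.
n = 17.
P25: r = 4.5; ranks 4–5 are 2.5, 2.9; interpolating gives 2.7.
P75: r = 13.5; ranks 13–14 are 5.2, 6.1; interpolating gives 5.65.
Difference: 5.65 − 2.7 = 2.95.

2.95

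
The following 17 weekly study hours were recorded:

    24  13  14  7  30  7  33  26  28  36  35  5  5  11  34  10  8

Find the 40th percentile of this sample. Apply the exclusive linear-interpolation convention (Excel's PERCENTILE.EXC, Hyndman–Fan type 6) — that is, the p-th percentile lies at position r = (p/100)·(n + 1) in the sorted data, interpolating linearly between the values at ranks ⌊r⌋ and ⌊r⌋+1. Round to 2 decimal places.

Sorted: 5, 5, 7, 7, 8, 10, 11, 13, 14, 24, 26, 28, 30, 33, 34, 35, 36.
n = 17.
r = (40/100)·(17 + 1) = 7.2.
Rank 7 is 11 and rank 8 is 13.
Interpolate: 11 + 0.2·(13 − 11) = 11 + 0.2·2 = 11.4.

11.40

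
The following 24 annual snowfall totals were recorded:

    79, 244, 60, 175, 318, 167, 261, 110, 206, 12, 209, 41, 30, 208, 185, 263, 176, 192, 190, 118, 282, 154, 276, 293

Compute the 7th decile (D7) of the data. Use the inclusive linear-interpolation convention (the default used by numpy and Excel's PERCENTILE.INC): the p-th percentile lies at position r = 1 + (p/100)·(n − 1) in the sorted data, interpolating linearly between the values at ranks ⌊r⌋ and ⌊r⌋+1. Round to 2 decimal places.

212.50

Sorted: 12, 30, 41, 60, 79, 110, 118, 154, 167, 175, 176, 185, 190, 192, 206, 208, 209, 244, 261, 263, 276, 282, 293, 318.
n = 24.
r = 1 + (70/100)·(24 − 1) = 1 + 16.1 = 17.1.
Rank 17 is 209 and rank 18 is 244.
Interpolate: 209 + 0.1·(244 − 209) = 209 + 0.1·35 = 212.5.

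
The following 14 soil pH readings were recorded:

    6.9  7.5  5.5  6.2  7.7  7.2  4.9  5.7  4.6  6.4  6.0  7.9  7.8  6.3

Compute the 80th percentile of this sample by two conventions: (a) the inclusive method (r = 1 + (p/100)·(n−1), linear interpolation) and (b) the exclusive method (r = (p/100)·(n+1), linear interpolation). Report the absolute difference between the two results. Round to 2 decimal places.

0.12

Sorted: 4.6, 4.9, 5.5, 5.7, 6.0, 6.2, 6.3, 6.4, 6.9, 7.2, 7.5, 7.7, 7.8, 7.9.
n = 14.
(a) r = 11.4; between ranks 11 (7.5) and 12 (7.7): 7.58.
(b) r = 12 → value at rank 12 = 7.7.
|7.58 − 7.7| = 0.12.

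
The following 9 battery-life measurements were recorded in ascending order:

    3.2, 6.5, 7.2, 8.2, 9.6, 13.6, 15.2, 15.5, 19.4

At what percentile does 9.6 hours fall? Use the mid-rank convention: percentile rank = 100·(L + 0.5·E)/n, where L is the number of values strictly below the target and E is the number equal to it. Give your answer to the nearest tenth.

50.0

Count below 9.6: L = 4; count equal: E = 1; n = 9.
Percentile rank = 100·(4 + 0.5·1)/9 = 100·4.5/9 = 50.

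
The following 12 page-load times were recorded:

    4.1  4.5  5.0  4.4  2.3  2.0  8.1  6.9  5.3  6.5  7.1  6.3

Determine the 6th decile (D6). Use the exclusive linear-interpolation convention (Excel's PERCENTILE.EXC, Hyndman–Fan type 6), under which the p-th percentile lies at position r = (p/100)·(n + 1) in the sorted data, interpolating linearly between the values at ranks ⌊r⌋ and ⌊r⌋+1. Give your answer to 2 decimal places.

6.10

Sorted: 2.0, 2.3, 4.1, 4.4, 4.5, 5.0, 5.3, 6.3, 6.5, 6.9, 7.1, 8.1.
n = 12.
r = (60/100)·(12 + 1) = 7.8.
Rank 7 is 5.3 and rank 8 is 6.3.
Interpolate: 5.3 + 0.8·(6.3 − 5.3) = 5.3 + 0.8·1 = 6.1.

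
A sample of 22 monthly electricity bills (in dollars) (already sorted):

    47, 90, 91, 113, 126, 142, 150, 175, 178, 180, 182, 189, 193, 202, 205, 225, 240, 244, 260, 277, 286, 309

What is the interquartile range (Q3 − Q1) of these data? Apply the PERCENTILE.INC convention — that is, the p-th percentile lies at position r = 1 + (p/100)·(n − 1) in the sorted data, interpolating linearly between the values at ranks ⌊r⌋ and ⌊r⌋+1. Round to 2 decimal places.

92.25

n = 22.
P25: r = 6.25; ranks 6–7 are 142, 150; interpolating gives 144.
P75: r = 16.75; ranks 16–17 are 225, 240; interpolating gives 236.25.
Difference: 236.25 − 144 = 92.25.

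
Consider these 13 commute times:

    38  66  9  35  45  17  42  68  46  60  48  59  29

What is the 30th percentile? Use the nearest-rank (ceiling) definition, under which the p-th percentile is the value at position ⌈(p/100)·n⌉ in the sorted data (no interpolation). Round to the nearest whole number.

35

Sorted: 9, 17, 29, 35, 38, 42, 45, 46, 48, 59, 60, 66, 68.
n = 13.
Position = ⌈30/100 · 13⌉ = ⌈3.9⌉ = 4.
The value at rank 4 is 35.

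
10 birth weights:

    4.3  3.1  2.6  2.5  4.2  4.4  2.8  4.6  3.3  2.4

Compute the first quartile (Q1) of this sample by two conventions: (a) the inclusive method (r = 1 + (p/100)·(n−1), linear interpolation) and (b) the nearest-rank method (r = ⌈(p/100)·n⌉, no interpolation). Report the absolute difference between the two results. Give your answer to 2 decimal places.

Sorted: 2.4, 2.5, 2.6, 2.8, 3.1, 3.3, 4.2, 4.3, 4.4, 4.6.
n = 10.
(a) r = 3.25; between ranks 3 (2.6) and 4 (2.8): 2.65.
(b) the nearest-rank method: rank 3 → 2.6.
|2.65 − 2.6| = 0.05.

0.05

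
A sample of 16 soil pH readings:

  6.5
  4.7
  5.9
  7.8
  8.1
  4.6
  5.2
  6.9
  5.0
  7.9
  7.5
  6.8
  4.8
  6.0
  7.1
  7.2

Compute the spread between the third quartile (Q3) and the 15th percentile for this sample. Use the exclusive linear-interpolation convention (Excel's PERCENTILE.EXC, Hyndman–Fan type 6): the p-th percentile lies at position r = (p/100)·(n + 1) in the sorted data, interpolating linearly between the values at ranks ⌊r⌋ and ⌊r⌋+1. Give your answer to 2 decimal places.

2.67

Sorted: 4.6, 4.7, 4.8, 5.0, 5.2, 5.9, 6.0, 6.5, 6.8, 6.9, 7.1, 7.2, 7.5, 7.8, 7.9, 8.1.
n = 16.
P15: r = 2.55; ranks 2–3 are 4.7, 4.8; interpolating gives 4.755.
P75: r = 12.75; ranks 12–13 are 7.2, 7.5; interpolating gives 7.425.
Difference: 7.425 − 4.755 = 2.67.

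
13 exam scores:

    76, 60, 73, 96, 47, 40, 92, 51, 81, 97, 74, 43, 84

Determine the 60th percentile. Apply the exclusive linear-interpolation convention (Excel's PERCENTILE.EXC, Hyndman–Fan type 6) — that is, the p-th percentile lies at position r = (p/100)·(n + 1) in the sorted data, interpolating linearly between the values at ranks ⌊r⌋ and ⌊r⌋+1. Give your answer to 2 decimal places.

Sorted: 40, 43, 47, 51, 60, 73, 74, 76, 81, 84, 92, 96, 97.
n = 13.
r = (60/100)·(13 + 1) = 8.4.
Rank 8 is 76 and rank 9 is 81.
Interpolate: 76 + 0.4·(81 − 76) = 76 + 0.4·5 = 78.

78.00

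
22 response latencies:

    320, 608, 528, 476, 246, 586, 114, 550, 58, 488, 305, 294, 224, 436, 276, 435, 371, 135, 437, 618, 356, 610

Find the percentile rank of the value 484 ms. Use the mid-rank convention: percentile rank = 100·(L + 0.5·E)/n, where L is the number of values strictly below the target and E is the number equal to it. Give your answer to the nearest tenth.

Sorted: 58, 114, 135, 224, 246, 276, 294, 305, 320, 356, 371, 435, 436, 437, 476, 488, 528, 550, 586, 608, 610, 618.
Count below 484: L = 15; count equal: E = 0; n = 22.
Percentile rank = 100·(15 + 0.5·0)/22 = 100·15/22 = 68.18.

68.2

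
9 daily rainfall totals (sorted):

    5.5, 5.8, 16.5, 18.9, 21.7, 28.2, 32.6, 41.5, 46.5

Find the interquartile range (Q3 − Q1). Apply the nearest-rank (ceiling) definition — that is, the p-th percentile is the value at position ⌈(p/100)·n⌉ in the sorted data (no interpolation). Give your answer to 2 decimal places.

16.10

n = 9.
P25: rank ⌈25/100·9⌉ = 3 → 16.5.
P75: rank ⌈75/100·9⌉ = 7 → 32.6.
Difference: 32.6 − 16.5 = 16.1.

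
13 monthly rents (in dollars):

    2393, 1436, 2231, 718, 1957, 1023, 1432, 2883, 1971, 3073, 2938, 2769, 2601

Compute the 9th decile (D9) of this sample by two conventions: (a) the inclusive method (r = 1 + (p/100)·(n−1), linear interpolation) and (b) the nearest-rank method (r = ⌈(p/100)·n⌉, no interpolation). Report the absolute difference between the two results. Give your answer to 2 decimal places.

11.00

Sorted: 718, 1023, 1432, 1436, 1957, 1971, 2231, 2393, 2601, 2769, 2883, 2938, 3073.
n = 13.
(a) r = 11.8; between ranks 11 (2883) and 12 (2938): 2927.
(b) the nearest-rank method: rank 12 → 2938.
|2927 − 2938| = 11.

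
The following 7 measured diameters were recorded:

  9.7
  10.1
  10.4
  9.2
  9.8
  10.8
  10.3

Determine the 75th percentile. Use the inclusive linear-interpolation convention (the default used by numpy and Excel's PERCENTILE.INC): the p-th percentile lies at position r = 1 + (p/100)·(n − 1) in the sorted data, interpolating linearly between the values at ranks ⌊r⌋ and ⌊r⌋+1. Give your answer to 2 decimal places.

10.35

Sorted: 9.2, 9.7, 9.8, 10.1, 10.3, 10.4, 10.8.
n = 7.
r = 1 + (75/100)·(7 − 1) = 1 + 4.5 = 5.5.
Rank 5 is 10.3 and rank 6 is 10.4.
Interpolate: 10.3 + 0.5·(10.4 − 10.3) = 10.3 + 0.5·0.1 = 10.35.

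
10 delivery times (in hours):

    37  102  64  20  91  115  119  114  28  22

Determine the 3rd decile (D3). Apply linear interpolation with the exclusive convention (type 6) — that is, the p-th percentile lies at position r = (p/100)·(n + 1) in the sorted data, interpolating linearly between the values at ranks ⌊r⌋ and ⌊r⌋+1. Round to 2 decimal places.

Sorted: 20, 22, 28, 37, 64, 91, 102, 114, 115, 119.
n = 10.
r = (30/100)·(10 + 1) = 3.3.
Rank 3 is 28 and rank 4 is 37.
Interpolate: 28 + 0.3·(37 − 28) = 28 + 0.3·9 = 30.7.

30.70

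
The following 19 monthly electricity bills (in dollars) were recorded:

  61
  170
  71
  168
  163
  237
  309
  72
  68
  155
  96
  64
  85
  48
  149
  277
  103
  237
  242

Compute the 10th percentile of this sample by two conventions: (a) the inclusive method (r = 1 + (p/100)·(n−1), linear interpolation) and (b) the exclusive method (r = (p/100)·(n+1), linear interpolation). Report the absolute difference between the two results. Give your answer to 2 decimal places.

2.40

Sorted: 48, 61, 64, 68, 71, 72, 85, 96, 103, 149, 155, 163, 168, 170, 237, 237, 242, 277, 309.
n = 19.
(a) r = 2.8; between ranks 2 (61) and 3 (64): 63.4.
(b) r = 2 → value at rank 2 = 61.
|63.4 − 61| = 2.4.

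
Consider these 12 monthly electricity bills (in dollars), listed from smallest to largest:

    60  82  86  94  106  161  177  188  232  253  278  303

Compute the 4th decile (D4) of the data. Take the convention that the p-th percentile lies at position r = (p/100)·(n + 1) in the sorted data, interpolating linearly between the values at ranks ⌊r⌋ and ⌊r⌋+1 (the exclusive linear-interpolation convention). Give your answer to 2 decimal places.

n = 12.
r = (40/100)·(12 + 1) = 5.2.
Rank 5 is 106 and rank 6 is 161.
Interpolate: 106 + 0.2·(161 − 106) = 106 + 0.2·55 = 117.

117.00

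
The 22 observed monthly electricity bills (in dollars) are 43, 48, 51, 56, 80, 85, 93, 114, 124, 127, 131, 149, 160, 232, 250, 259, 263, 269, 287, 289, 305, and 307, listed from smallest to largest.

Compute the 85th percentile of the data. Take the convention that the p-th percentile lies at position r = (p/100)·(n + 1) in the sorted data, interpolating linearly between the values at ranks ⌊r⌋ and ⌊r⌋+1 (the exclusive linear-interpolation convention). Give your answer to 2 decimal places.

288.10

n = 22.
r = (85/100)·(22 + 1) = 19.55.
Rank 19 is 287 and rank 20 is 289.
Interpolate: 287 + 0.55·(289 − 287) = 287 + 0.55·2 = 288.1.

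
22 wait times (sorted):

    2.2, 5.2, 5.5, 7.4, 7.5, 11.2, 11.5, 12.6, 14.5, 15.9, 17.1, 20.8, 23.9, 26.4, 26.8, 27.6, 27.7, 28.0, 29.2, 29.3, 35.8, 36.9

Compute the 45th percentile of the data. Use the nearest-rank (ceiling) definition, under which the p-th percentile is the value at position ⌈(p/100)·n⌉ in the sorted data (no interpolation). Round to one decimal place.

15.9

n = 22.
Position = ⌈45/100 · 22⌉ = ⌈9.9⌉ = 10.
The value at rank 10 is 15.9.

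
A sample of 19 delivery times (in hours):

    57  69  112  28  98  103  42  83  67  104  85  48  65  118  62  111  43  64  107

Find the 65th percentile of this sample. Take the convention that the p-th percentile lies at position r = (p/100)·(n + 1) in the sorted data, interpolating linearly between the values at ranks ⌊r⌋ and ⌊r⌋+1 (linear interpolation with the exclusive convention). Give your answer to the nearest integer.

98

Sorted: 28, 42, 43, 48, 57, 62, 64, 65, 67, 69, 83, 85, 98, 103, 104, 107, 111, 112, 118.
n = 19.
r = (65/100)·(19 + 1) = 13.
r is an integer, so P65 is the value at rank 13: 98.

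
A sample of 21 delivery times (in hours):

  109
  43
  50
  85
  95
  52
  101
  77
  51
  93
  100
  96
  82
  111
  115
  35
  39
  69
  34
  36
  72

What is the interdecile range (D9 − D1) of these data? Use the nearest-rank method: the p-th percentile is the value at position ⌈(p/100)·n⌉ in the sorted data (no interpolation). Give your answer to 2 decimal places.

Sorted: 34, 35, 36, 39, 43, 50, 51, 52, 69, 72, 77, 82, 85, 93, 95, 96, 100, 101, 109, 111, 115.
n = 21.
P10: rank ⌈10/100·21⌉ = 3 → 36.
P90: rank ⌈90/100·21⌉ = 19 → 109.
Difference: 109 − 36 = 73.

73.00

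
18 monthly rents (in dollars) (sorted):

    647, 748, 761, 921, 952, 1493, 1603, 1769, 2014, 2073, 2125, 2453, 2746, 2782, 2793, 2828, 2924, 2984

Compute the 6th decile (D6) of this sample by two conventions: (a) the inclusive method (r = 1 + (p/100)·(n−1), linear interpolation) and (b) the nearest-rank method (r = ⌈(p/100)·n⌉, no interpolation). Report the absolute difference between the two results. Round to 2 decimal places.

n = 18.
(a) r = 11.2; between ranks 11 (2125) and 12 (2453): 2190.6.
(b) the nearest-rank method: rank 11 → 2125.
|2190.6 − 2125| = 65.6.

65.60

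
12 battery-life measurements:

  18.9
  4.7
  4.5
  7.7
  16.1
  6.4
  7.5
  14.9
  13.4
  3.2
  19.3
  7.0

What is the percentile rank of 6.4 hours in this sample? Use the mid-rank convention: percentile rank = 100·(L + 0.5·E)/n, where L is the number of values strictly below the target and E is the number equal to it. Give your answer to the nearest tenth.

29.2

Sorted: 3.2, 4.5, 4.7, 6.4, 7.0, 7.5, 7.7, 13.4, 14.9, 16.1, 18.9, 19.3.
Count below 6.4: L = 3; count equal: E = 1; n = 12.
Percentile rank = 100·(3 + 0.5·1)/12 = 100·3.5/12 = 29.17.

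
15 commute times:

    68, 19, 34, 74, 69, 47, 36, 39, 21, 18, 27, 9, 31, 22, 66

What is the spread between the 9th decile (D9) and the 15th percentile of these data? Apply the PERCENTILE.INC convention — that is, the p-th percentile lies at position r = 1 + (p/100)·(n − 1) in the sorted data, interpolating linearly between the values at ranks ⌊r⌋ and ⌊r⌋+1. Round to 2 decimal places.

Sorted: 9, 18, 19, 21, 22, 27, 31, 34, 36, 39, 47, 66, 68, 69, 74.
n = 15.
P15: r = 3.1; ranks 3–4 are 19, 21; interpolating gives 19.2.
P90: r = 13.6; ranks 13–14 are 68, 69; interpolating gives 68.6.
Difference: 68.6 − 19.2 = 49.4.

49.40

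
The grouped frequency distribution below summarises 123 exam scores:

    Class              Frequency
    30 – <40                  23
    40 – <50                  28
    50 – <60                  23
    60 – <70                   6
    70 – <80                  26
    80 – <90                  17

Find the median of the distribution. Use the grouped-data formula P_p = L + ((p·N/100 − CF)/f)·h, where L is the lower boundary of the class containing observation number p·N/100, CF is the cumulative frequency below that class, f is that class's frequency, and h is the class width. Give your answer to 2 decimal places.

54.57

N = 123; target position k = 50/100 · 123 = 61.5.
Cumulative frequencies: 23, 51, 74, 80, 106, 123.
Observation 61.5 falls in the class 50 – <60.
L = 50, CF = 51, f = 23, h = 10.
P50 = 50 + ((61.5 − 51)/23)·10 = 50 + 4.56522 = 54.5652.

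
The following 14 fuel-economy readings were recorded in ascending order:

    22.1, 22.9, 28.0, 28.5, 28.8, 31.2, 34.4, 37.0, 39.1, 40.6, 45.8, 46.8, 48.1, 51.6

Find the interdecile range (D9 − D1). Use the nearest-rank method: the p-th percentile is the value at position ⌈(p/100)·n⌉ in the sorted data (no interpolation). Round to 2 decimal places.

25.20

n = 14.
P10: rank ⌈10/100·14⌉ = 2 → 22.9.
P90: rank ⌈90/100·14⌉ = 13 → 48.1.
Difference: 48.1 − 22.9 = 25.2.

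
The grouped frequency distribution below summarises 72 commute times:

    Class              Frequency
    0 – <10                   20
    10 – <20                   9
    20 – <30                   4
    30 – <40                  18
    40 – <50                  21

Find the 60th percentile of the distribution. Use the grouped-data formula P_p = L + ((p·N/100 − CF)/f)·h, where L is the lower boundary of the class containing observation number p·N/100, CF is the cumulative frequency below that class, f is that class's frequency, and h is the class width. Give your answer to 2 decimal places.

N = 72; target position k = 60/100 · 72 = 43.2.
Cumulative frequencies: 20, 29, 33, 51, 72.
Observation 43.2 falls in the class 30 – <40.
L = 30, CF = 33, f = 18, h = 10.
P60 = 30 + ((43.2 − 33)/18)·10 = 30 + 5.66667 = 35.6667.

35.67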